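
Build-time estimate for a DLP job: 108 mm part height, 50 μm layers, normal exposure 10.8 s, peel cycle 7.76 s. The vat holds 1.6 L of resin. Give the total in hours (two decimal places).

Layer count = ceil(108 / 0.05) = 2160.
Each layer takes = 10.8 + 7.76, so 18.56 s.
Build time: 2160 × 18.56 s = 40089.6 s, i.e. 11.14 hours.

11.14 hours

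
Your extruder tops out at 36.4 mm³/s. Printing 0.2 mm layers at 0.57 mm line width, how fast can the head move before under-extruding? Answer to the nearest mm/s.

A = 0.2 × 0.57 = 0.114 mm².
Max speed = 36.4 / 0.114 = 319.30 ≈ 319 mm/s.

319 mm/s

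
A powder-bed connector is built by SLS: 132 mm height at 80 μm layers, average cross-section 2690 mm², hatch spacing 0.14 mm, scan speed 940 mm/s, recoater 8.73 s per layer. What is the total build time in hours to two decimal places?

13.37 hours

Layer count = ceil(132 / 0.08) = 1650.
Per-layer scan distance = 2690 / 0.14 = 19214.3 mm.
Scan time per layer = 19214.3 / 940 = 20.4407 s.
Time per layer: 20.4407 + 8.73 → 29.1707 s.
Total: 1650 × 29.1707 s = 48131.655 s → 13.37 hours.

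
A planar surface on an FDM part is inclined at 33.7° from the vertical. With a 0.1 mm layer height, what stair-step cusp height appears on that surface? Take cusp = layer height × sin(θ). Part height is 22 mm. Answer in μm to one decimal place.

h_c = t·sin θ = 0.1 × 0.5548 = 0.05548 mm (55.5 μm).

55.5 μm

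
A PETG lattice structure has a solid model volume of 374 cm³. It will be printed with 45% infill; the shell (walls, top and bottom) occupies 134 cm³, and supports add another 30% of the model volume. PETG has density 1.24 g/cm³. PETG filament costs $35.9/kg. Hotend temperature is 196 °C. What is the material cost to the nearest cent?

$15.77

Volume inside the shell = 374 − 134, so 240 cm³.
Infill volume = 0.45 × 240, so 108 cm³.
Support: 0.30 × 374 → 112.2 cm³.
Total extruded = 134 + 108 + 112.2, so 354.2 cm³.
Mass: 354.2 × 1.24 → 439.208 g.
Cost = 439.208 g / 1000 × $35.9/kg = $15.77.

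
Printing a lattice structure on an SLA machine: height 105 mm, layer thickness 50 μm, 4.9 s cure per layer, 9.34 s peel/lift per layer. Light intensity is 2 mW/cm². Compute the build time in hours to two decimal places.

Number of layers: 105 / 0.05 → 2100 (rounded up).
Cycle time: 4.9 + 9.34 → 14.24 s.
Build time: 2100 × 14.24 s = 29904 s, i.e. 8.31 hours.

8.31 hours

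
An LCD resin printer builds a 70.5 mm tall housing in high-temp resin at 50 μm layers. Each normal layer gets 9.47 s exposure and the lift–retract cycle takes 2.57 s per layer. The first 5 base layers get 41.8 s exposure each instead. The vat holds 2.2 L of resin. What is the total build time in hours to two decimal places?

4.76 hours

Layer count = ceil(70.5 / 0.05) = 1410.
Base layers = 5 × (41.8 + 2.57), so 221.85 s.
Normal layers: 1405 × (9.47 + 2.57) → 16916.2 s.
Sum: 221.85 + 16916.2 = 17138.05 s → 4.76 hours.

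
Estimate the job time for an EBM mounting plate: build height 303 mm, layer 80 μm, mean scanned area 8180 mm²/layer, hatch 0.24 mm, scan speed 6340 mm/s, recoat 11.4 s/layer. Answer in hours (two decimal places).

17.65 hours

Number of layers: 303 / 0.08 → 3788 (rounded up).
Per-layer scan distance: 8180 / 0.24 → 34083.3 mm.
Per-layer scan time = 34083.3 / 6340, so 5.3759 s.
Time per layer: 5.3759 + 11.4 → 16.7759 s.
Build time = 3788 × 16.7759 = 63547.1092 s = 17.65 hours.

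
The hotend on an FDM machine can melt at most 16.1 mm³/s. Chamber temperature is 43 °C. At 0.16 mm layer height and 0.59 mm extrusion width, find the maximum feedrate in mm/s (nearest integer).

171 mm/s

A: 0.16 × 0.59 → 0.0944 mm².
v_max = Q/A = 16.1/0.0944 = 170.55 mm/s → 171 mm/s.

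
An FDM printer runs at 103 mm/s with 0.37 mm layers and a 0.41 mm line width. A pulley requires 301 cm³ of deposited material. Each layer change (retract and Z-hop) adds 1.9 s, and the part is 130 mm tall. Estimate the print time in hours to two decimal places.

5.54 hours

Bead cross-section: 0.37 × 0.41 → 0.1517 mm².
Total extruded path = 301000/0.1517 = 1984179.3 mm.
Extrusion time = 1984179.3 / 103, so 19263.9 s.
Layers = ⌈130/0.37⌉ = 352.
Z-hop total: 352 × 1.9 → 668.8 s.
Altogether 19263.9 + 668.8 = 19932.7 s, i.e. 5.54 hours.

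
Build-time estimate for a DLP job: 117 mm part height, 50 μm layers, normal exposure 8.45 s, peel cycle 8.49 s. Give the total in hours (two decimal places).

11.01 hours

Number of layers: 117 / 0.05 → 2340 (rounded up).
Cycle time = 8.45 + 8.49, so 16.94 s.
Build time: 2340 × 16.94 s = 39639.6 s, i.e. 11.01 hours.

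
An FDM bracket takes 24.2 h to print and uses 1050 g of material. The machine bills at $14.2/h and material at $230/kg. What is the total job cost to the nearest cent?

$585.14

Machine cost: 14.2 × 24.2 → $343.64.
Feedstock cost: 230 × 1050/1000 → $241.50.
Total = 343.64 + 241.50 = $585.14.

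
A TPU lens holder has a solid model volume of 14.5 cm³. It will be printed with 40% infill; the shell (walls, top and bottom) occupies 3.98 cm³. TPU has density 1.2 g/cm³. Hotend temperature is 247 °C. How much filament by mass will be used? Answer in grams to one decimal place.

9.8 g

Volume inside the shell = 14.5 − 3.98, so 10.52 cm³.
Infill deposited = 0.40 × 10.52, so 4.208 cm³.
Total printed volume = 3.98 + 4.208 = 8.188 cm³.
Mass = 8.188 × 1.2, so 9.8256 g.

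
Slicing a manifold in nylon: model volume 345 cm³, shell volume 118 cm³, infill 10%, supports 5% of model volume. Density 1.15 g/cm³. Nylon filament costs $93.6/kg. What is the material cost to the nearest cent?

Volume inside the shell = 345 − 118 = 227 cm³.
Infill volume: 0.10 × 227 → 22.7 cm³.
Support = 0.05 × 345 = 17.25 cm³.
Deposited volume: 118 + 22.7 + 17.25 → 157.95 cm³.
Mass = 157.95 × 1.15, so 181.6425 g.
Cost = 181.6425 g / 1000 × $93.6/kg = $17.00.

$17.00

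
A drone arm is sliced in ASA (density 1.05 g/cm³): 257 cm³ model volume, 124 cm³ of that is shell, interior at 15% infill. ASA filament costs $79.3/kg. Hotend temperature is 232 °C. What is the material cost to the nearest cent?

Infill region: 257 − 124 → 133 cm³.
Infill deposited = 0.15 × 133 = 19.95 cm³.
Total printed volume = 124 + 19.95, so 143.95 cm³.
Mass = 143.95 × 1.05, so 151.1475 g.
Cost = 151.1475 g / 1000 × $79.3/kg = $11.99.

$11.99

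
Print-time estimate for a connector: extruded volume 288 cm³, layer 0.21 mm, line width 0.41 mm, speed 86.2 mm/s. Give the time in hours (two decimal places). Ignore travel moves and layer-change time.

10.78 hours

Bead cross-section: 0.21 × 0.41 → 0.0861 mm².
Path length: 288000 mm³ / 0.0861 mm² → 3344947.7 mm.
Extrusion time: 3344947.7 / 86.2 → 38804.5 s.
In the requested units: 38804.5 s = 10.78 hours.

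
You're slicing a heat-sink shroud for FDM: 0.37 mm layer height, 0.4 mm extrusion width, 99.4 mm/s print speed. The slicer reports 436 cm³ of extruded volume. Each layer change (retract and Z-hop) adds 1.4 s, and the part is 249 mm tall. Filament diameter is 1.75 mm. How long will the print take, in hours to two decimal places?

Bead cross-section = 0.37 × 0.4, so 0.148 mm².
Toolpath length = 436 cm³ / 0.148 mm² = 436000 / 0.148 = 2945945.9 mm.
Extrusion time = 2945945.9 / 99.4 = 29637.3 s.
Layer count = ceil(249 / 0.37) = 673.
Non-print overhead: 673 × 1.4 → 942.2 s.
Total = 29637.3 + 942.2 = 30579.5 s = 8.49 hours.

8.49 hours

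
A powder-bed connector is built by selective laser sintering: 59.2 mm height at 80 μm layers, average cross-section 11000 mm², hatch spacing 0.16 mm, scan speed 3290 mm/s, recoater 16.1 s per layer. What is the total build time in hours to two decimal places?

7.60 hours

Number of layers: 59.2 / 0.08 → 740 (rounded up).
Hatch length per layer = 11000 / 0.16 = 68750 mm.
Laser time per layer = 68750 / 3290 = 20.8967 s.
Time per layer: 20.8967 + 16.1 → 36.9967 s.
740 layers × 36.9967 s/layer = 27377.558 s, i.e. 7.60 hours.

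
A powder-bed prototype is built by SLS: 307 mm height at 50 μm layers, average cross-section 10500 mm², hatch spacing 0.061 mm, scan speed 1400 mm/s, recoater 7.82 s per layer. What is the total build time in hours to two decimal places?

223.04 hours

Layers = ⌈307/0.05⌉ = 6140.
Hatch length per layer = 10500 / 0.061 = 172131.1 mm.
Laser time per layer: 172131.1 / 1400 → 122.9508 s.
Per-layer time = 122.9508 + 7.82, so 130.7708 s.
6140 layers × 130.7708 s/layer = 802932.712 s, i.e. 223.04 hours.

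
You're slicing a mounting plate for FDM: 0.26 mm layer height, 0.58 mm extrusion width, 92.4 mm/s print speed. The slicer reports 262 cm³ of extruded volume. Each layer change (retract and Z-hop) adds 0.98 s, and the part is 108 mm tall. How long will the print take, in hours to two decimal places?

5.34 hours

Bead cross-section: 0.26 × 0.58 → 0.1508 mm².
Path length: 262000 mm³ / 0.1508 mm² → 1737400.5 mm.
Print-move time = 1737400.5 / 92.4, so 18803 s.
Layers = ⌈108/0.26⌉ = 416.
Layer-change overhead = 416 × 0.98, so 407.68 s.
Total = 18803 + 407.68 = 19210.68 s = 5.34 hours.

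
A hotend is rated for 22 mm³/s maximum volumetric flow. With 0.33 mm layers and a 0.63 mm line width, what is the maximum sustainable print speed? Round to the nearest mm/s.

A = 0.33 × 0.63, so 0.2079 mm².
Max speed = 22 / 0.2079 = 105.82 ≈ 106 mm/s.

106 mm/s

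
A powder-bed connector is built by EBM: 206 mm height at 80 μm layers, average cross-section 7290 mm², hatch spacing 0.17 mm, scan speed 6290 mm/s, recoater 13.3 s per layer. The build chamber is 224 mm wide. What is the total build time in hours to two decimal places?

Layers = ⌈206/0.08⌉ = 2575.
Per-layer scan distance = 7290 / 0.17 = 42882.4 mm.
Scan time per layer = 42882.4 / 6290 = 6.8176 s.
Per-layer time = 6.8176 + 13.3, so 20.1176 s.
Total: 2575 × 20.1176 s = 51802.82 s → 14.39 hours.

14.39 hours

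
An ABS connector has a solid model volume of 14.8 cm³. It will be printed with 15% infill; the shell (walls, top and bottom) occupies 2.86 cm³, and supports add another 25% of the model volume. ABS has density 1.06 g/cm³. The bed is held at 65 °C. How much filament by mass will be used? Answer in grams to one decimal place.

Infill region: 14.8 − 2.86 → 11.94 cm³.
Infill volume = 0.15 × 11.94 = 1.791 cm³.
Support = 0.25 × 14.8 = 3.7 cm³.
Total printed volume: 2.86 + 1.791 + 3.7 → 8.351 cm³.
Mass: 8.351 × 1.06 → 8.85206 g.

8.9 g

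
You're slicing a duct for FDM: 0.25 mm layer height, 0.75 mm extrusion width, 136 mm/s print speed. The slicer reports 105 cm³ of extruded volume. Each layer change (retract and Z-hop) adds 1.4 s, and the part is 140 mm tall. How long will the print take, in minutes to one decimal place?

Line area: 0.25 × 0.75 → 0.1875 mm².
Toolpath length = 105 cm³ / 0.1875 mm² = 105000 / 0.1875 = 560000 mm.
Extrusion time = 560000 / 136 = 4117.6 s.
Layers = ⌈140/0.25⌉ = 560.
Non-print overhead = 560 × 1.4 = 784 s.
Altogether 4117.6 + 784 = 4901.6 s, i.e. 81.7 minutes.

81.7 minutes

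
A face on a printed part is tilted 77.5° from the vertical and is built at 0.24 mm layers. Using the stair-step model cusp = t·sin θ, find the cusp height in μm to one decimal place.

234.3 μm

Cusp = layer height × sin(77.5°) = 0.24 × 0.9763 = 0.234312 mm = 234.3 μm.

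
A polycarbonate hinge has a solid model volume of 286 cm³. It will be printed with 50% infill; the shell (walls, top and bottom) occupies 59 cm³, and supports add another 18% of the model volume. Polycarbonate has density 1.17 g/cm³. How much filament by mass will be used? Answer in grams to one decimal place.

Infill region: 286 − 59 → 227 cm³.
Deposited infill = 0.50 × 227, so 113.5 cm³.
Support = 0.18 × 286 = 51.48 cm³.
Total printed volume = 59 + 113.5 + 51.48 = 223.98 cm³.
Mass = 223.98 × 1.17 = 262.0566 g.

262.1 g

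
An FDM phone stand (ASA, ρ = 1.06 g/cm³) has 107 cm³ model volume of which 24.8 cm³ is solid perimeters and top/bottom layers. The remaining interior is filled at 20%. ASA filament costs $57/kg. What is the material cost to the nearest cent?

Infill region = 107 − 24.8 = 82.2 cm³.
Deposited infill = 0.20 × 82.2 = 16.44 cm³.
Deposited volume: 24.8 + 16.44 → 41.24 cm³.
Mass: 41.24 × 1.06 → 43.7144 g.
At $57/kg: 43.7144/1000 × 57 = $2.49.

$2.49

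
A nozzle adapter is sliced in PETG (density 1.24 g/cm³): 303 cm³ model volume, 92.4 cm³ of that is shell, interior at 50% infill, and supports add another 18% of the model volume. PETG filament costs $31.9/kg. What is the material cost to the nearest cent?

$9.98

Interior volume: 303 − 92.4 → 210.6 cm³.
Deposited infill = 0.50 × 210.6, so 105.3 cm³.
Support = 0.18 × 303 = 54.54 cm³.
Deposited volume = 92.4 + 105.3 + 54.54, so 252.24 cm³.
Mass: 252.24 × 1.24 → 312.7776 g.
At $31.9/kg: 312.7776/1000 × 31.9 = $9.98.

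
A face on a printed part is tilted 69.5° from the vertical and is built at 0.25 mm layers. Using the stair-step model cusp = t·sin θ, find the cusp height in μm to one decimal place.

234.2 μm

Cusp = layer height × sin(69.5°) = 0.25 × 0.9367 = 0.234175 mm = 234.2 μm.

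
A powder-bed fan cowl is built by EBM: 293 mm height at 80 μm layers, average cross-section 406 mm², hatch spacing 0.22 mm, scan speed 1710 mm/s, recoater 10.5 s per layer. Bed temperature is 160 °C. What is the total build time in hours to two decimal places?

Layers = ⌈293/0.08⌉ = 3663.
Scan path per layer = 406 / 0.22, so 1845.5 mm.
Beam time per layer = 1845.5 / 1710 = 1.0792 s.
Per-layer time: 1.0792 + 10.5 → 11.5792 s.
Total: 3663 × 11.5792 s = 42414.6096 s → 11.78 hours.

11.78 hours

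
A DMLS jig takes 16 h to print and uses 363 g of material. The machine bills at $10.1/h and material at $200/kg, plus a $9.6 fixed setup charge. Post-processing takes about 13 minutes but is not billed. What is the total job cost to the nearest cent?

$243.80

Machine-time cost: 10.1 × 16 → $161.60.
Material cost = 200 × 363/1000 = $72.60.
Adding setup: 161.60 + 72.60 + 9.6 → $243.80.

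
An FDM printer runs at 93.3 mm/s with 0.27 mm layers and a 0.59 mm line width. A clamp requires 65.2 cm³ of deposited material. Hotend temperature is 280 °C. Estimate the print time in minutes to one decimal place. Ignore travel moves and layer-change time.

Extrusion cross-section = 0.27 × 0.59 = 0.1593 mm².
Path length: 65200 mm³ / 0.1593 mm² → 409290.6 mm.
Time extruding = 409290.6 / 93.3, so 4386.8 s.
That's 4386.8 s → 73.1 minutes.

73.1 minutes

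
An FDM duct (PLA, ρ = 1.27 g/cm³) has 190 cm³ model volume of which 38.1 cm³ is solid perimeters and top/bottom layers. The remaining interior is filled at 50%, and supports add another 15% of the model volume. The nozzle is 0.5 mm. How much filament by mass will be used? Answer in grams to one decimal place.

181.0 g

Volume inside the shell = 190 − 38.1, so 151.9 cm³.
Deposited infill = 0.50 × 151.9 = 75.95 cm³.
Support = 0.15 × 190, so 28.5 cm³.
Total extruded = 38.1 + 75.95 + 28.5, so 142.55 cm³.
Mass = 142.55 × 1.27 = 181.0385 g.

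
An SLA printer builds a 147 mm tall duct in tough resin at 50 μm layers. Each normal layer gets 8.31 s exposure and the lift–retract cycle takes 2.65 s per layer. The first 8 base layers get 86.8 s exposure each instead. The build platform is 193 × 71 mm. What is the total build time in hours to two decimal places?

Number of layers: 147 / 0.05 → 2940 (rounded up).
Base layers = 8 × (86.8 + 2.65), so 715.6 s.
Normal layers: 2932 × (8.31 + 2.65) → 32134.72 s.
Total = 715.6 + 32134.72 = 32850.32 s = 9.13 hours.

9.13 hours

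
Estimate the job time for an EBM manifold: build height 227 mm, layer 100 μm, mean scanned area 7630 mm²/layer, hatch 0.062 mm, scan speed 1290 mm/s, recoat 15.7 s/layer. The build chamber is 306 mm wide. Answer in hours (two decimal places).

70.05 hours

Layers = ⌈227/0.1⌉ = 2270.
Hatch length per layer = 7630 / 0.062, so 123064.5 mm.
Scan time per layer = 123064.5 / 1290, so 95.3988 s.
Time per layer = 95.3988 + 15.7, so 111.0988 s.
Total: 2270 × 111.0988 s = 252194.276 s → 70.05 hours.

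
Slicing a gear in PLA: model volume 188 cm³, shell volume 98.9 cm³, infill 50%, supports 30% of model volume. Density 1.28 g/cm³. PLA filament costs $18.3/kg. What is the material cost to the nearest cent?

Interior volume = 188 − 98.9, so 89.1 cm³.
Infill volume: 0.50 × 89.1 → 44.55 cm³.
Support = 0.30 × 188, so 56.4 cm³.
Total printed volume = 98.9 + 44.55 + 56.4 = 199.85 cm³.
Mass = 199.85 × 1.28 = 255.808 g.
At $18.3/kg: 255.808/1000 × 18.3 = $4.68.

$4.68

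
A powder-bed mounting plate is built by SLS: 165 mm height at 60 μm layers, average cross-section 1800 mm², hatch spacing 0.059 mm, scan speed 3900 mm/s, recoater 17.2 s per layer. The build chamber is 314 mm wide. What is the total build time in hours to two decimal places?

19.11 hours

Layer count = ceil(165 / 0.06) = 2750.
Scan path per layer: 1800 / 0.059 → 30508.5 mm.
Scan time per layer = 30508.5 / 3900, so 7.8227 s.
Time per layer: 7.8227 + 17.2 → 25.0227 s.
Total: 2750 × 25.0227 s = 68812.425 s → 19.11 hours.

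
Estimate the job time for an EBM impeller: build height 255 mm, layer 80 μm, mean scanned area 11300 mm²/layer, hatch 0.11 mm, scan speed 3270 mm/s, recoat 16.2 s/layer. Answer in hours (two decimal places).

Layers = ⌈255/0.08⌉ = 3188.
Scan path per layer = 11300 / 0.11 = 102727.3 mm.
Per-layer scan time: 102727.3 / 3270 → 31.4151 s.
Time per layer = 31.4151 + 16.2, so 47.6151 s.
Build time = 3188 × 47.6151 = 151796.9388 s = 42.17 hours.

42.17 hours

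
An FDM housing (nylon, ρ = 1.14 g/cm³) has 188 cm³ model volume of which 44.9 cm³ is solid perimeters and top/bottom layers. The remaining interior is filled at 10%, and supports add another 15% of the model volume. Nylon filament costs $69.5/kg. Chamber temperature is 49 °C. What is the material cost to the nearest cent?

Infill region = 188 − 44.9 = 143.1 cm³.
Infill volume = 0.10 × 143.1 = 14.31 cm³.
Support = 0.15 × 188 = 28.2 cm³.
Total extruded: 44.9 + 14.31 + 28.2 → 87.41 cm³.
Mass = 87.41 × 1.14 = 99.6474 g.
At $69.5/kg: 99.6474/1000 × 69.5 = $6.93.

$6.93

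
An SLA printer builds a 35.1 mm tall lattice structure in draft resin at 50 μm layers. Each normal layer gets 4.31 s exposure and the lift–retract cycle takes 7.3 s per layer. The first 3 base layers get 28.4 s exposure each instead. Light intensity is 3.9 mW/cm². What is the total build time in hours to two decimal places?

2.28 hours

Layers = ⌈35.1/0.05⌉ = 702.
Burn-in layers = 3 × (28.4 + 7.3), so 107.1 s.
Remaining layers = 699 × (4.31 + 7.3) = 8115.39 s.
Sum: 107.1 + 8115.39 = 8222.49 s → 2.28 hours.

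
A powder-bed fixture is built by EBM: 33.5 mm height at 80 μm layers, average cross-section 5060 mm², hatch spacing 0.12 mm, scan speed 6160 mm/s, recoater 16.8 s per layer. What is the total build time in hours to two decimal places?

2.75 hours

Layers = ⌈33.5/0.08⌉ = 419.
Hatch length per layer = 5060 / 0.12 = 42166.7 mm.
Per-layer scan time: 42166.7 / 6160 → 6.8452 s.
Layer cycle = 6.8452 + 16.8 = 23.6452 s.
Total: 419 × 23.6452 s = 9907.3388 s → 2.75 hours.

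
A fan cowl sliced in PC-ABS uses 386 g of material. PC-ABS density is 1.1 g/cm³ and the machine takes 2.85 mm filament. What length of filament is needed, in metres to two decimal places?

Extruded volume: 386/1.1 = 350.9091 cm³ (350909.1 mm³).
Filament cross-section = π × (2.85/2)² = 6.3794 mm².
L = V/A = 350909.1/6.3794 = 55006.6 mm → 55.01 m.

55.01 m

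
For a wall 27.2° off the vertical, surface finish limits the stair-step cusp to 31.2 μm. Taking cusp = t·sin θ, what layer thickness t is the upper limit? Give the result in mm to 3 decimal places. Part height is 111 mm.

t = h_c / sin θ = 0.0312 / 0.4571 = 0.068 mm.

0.068 mm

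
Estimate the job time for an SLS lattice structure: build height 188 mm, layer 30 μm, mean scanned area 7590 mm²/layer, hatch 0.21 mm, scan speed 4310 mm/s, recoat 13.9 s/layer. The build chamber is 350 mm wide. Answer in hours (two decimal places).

Layers = ⌈188/0.03⌉ = 6267.
Scan path per layer = 7590 / 0.21, so 36142.9 mm.
Laser time per layer: 36142.9 / 4310 → 8.3858 s.
Layer cycle = 8.3858 + 13.9 = 22.2858 s.
Total: 6267 × 22.2858 s = 139665.1086 s → 38.80 hours.

38.80 hours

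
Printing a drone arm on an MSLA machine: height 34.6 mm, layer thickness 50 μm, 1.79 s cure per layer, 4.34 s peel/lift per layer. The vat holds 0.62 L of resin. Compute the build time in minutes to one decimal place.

70.7 minutes

Layer count = ceil(34.6 / 0.05) = 692.
Per-layer time: 1.79 + 4.34 → 6.13 s.
Total = 692 × 6.13 = 4241.96 s = 70.7 minutes.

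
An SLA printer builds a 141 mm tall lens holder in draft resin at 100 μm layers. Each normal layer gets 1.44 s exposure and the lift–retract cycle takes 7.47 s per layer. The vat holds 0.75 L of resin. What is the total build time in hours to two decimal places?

Number of layers: 141 / 0.1 → 1410 (rounded up).
Per-layer time = 1.44 + 7.47 = 8.91 s.
Build time: 1410 × 8.91 s = 12563.1 s, i.e. 3.49 hours.

3.49 hours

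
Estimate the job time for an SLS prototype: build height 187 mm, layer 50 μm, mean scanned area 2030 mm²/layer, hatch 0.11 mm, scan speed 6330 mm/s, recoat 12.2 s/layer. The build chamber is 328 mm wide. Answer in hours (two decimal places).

Number of layers: 187 / 0.05 → 3740 (rounded up).
Per-layer scan distance = 2030 / 0.11 = 18454.5 mm.
Scan time per layer: 18454.5 / 6330 → 2.9154 s.
Time per layer: 2.9154 + 12.2 → 15.1154 s.
Total: 3740 × 15.1154 s = 56531.596 s → 15.70 hours.

15.70 hours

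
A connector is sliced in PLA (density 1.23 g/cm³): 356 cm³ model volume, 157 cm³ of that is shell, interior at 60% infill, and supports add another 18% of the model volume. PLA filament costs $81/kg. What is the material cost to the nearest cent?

$33.92

Volume inside the shell: 356 − 157 → 199 cm³.
Infill deposited = 0.60 × 199, so 119.4 cm³.
Support = 0.18 × 356, so 64.08 cm³.
Total extruded = 157 + 119.4 + 64.08 = 340.48 cm³.
Mass = 340.48 × 1.23, so 418.7904 g.
Cost = 418.7904 g / 1000 × $81/kg = $33.92.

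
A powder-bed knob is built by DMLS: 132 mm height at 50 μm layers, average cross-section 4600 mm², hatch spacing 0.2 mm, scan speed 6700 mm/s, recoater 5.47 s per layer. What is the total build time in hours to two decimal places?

Layer count = ceil(132 / 0.05) = 2640.
Per-layer scan distance = 4600 / 0.2, so 23000 mm.
Per-layer scan time = 23000 / 6700 = 3.4328 s.
Time per layer: 3.4328 + 5.47 → 8.9028 s.
2640 layers × 8.9028 s/layer = 23503.392 s, i.e. 6.53 hours.

6.53 hours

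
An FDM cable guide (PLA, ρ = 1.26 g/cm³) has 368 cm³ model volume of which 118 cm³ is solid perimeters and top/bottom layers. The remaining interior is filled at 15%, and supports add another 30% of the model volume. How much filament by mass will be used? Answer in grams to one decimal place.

335.0 g

Volume inside the shell = 368 − 118, so 250 cm³.
Deposited infill: 0.15 × 250 → 37.5 cm³.
Support: 0.30 × 368 → 110.4 cm³.
Deposited volume = 118 + 37.5 + 110.4, so 265.9 cm³.
Mass = 265.9 × 1.26, so 335.034 g.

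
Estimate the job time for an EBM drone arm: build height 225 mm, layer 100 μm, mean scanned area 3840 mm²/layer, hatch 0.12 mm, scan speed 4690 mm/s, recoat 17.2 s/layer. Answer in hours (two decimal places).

Number of layers: 225 / 0.1 → 2250 (rounded up).
Per-layer scan distance = 3840 / 0.12 = 32000 mm.
Per-layer scan time = 32000 / 4690, so 6.823 s.
Time per layer = 6.823 + 17.2 = 24.023 s.
Total: 2250 × 24.023 s = 54051.75 s → 15.01 hours.

15.01 hours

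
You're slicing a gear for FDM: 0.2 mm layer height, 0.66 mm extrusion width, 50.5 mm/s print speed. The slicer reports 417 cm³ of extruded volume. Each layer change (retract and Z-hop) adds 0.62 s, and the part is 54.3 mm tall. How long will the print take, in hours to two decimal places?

17.42 hours

Line area = 0.2 × 0.66 = 0.132 mm².
Path length: 417000 mm³ / 0.132 mm² → 3159090.9 mm.
Extrusion time: 3159090.9 / 50.5 → 62556.3 s.
Number of layers: 54.3 / 0.2 → 272 (rounded up).
Layer-change overhead: 272 × 0.62 → 168.64 s.
Total = 62556.3 + 168.64 = 62724.94 s = 17.42 hours.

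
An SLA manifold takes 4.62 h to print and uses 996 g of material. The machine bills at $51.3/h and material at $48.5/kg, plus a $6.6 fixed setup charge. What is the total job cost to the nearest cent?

Machine-time cost = 51.3 × 4.62, so $237.006.
Material charge: 48.5 × 996/1000 → $48.306.
Adding setup: 237.006 + 48.306 + 6.6 → 291.912 ≈ $291.91.

$291.91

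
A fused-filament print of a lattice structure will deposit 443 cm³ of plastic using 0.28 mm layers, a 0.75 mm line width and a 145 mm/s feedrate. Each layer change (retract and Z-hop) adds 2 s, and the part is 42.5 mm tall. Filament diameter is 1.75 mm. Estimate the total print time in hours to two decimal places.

4.13 hours

Extrusion cross-section = 0.28 × 0.75 = 0.21 mm².
Path length: 443000 mm³ / 0.21 mm² → 2109523.8 mm.
Time extruding: 2109523.8 / 145 → 14548.4 s.
Layers = ⌈42.5/0.28⌉ = 152.
Z-hop total: 152 × 2 → 304 s.
Total = 14548.4 + 304 = 14852.4 s = 4.13 hours.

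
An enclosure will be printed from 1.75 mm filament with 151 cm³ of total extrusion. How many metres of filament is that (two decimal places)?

62.78 m

A = π r² = π × 0.875² = 2.4053 mm².
L = 151000 mm³ / 2.4053 mm² = 62778.03 mm, i.e. 62.78 m.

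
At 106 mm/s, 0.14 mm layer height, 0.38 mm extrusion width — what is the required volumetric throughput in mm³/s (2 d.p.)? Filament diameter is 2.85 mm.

5.64

Extrusion cross-section = 0.14 × 0.38, so 0.0532 mm².
Q = v·A = 106 × 0.0532 = 5.64 mm³/s.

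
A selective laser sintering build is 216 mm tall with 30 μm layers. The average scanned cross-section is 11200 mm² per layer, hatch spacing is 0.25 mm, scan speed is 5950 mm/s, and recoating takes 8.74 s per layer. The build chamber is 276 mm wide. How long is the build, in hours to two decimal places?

32.54 hours

Layer count = ceil(216 / 0.03) = 7200.
Per-layer scan distance = 11200 / 0.25, so 44800 mm.
Laser time per layer = 44800 / 5950 = 7.5294 s.
Layer cycle = 7.5294 + 8.74 = 16.2694 s.
7200 layers × 16.2694 s/layer = 117139.68 s, i.e. 32.54 hours.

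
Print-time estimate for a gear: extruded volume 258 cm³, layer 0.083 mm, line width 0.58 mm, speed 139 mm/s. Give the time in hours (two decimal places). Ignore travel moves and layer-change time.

10.71 hours

Bead cross-section = 0.083 × 0.58, so 0.04814 mm².
Toolpath length = 258 cm³ / 0.04814 mm² = 258000 / 0.04814 = 5359368.5 mm.
Print-move time: 5359368.5 / 139 → 38556.6 s.
In the requested units: 38556.6 s = 10.71 hours.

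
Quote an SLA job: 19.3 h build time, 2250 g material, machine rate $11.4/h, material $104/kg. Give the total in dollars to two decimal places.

$454.02

Machine-time cost = 11.4 × 19.3, so $220.02.
Material charge = 104 × 2250/1000, so $234.00.
Job cost: 220.02 + 234.00 = $454.02.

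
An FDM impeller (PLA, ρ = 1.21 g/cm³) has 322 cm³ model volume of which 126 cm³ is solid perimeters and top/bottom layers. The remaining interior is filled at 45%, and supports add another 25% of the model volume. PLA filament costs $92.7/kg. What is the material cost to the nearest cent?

Interior volume = 322 − 126 = 196 cm³.
Infill deposited = 0.45 × 196 = 88.2 cm³.
Support = 0.25 × 322, so 80.5 cm³.
Total printed volume: 126 + 88.2 + 80.5 → 294.7 cm³.
Mass = 294.7 × 1.21, so 356.587 g.
At $92.7/kg: 356.587/1000 × 92.7 = $33.06.

$33.06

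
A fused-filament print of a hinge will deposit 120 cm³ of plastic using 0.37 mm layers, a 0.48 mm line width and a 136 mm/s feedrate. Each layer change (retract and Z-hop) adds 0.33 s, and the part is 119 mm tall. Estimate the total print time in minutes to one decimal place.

Extrusion cross-section = 0.37 × 0.48 = 0.1776 mm².
Total extruded path = 120000/0.1776 = 675675.7 mm.
Extrusion time = 675675.7 / 136, so 4968.2 s.
Number of layers: 119 / 0.37 → 322 (rounded up).
Layer-change overhead = 322 × 0.33 = 106.26 s.
Altogether 4968.2 + 106.26 = 5074.46 s, i.e. 84.6 minutes.

84.6 minutes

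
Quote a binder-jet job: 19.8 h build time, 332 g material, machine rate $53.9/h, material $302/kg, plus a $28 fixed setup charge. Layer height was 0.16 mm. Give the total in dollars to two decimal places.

Machine-time cost = 53.9 × 19.8, so $1067.22.
Material cost: 302 × 332/1000 → $100.264.
Adding setup: 1067.22 + 100.264 + 28 → 1195.484 ≈ $1195.48.

$1195.48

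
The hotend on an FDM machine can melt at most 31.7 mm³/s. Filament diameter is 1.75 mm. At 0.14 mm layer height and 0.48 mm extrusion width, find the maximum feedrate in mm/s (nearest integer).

472 mm/s

Bead cross-section = 0.14 × 0.48 = 0.0672 mm².
v_max = Q/A = 31.7/0.0672 = 471.73 mm/s → 472 mm/s.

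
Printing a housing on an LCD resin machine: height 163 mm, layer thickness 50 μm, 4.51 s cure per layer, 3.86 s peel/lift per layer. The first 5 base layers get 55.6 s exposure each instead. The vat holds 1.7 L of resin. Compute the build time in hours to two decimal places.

7.65 hours

Layer count = ceil(163 / 0.05) = 3260.
Burn-in layers = 5 × (55.6 + 3.86) = 297.3 s.
Remaining layers = 3255 × (4.51 + 3.86), so 27244.35 s.
Total = 297.3 + 27244.35 = 27541.65 s = 7.65 hours.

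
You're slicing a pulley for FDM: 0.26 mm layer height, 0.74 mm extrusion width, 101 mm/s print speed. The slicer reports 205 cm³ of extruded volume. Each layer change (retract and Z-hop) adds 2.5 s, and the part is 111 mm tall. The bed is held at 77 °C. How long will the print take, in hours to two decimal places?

3.23 hours

Line area = 0.26 × 0.74, so 0.1924 mm².
Toolpath length = 205 cm³ / 0.1924 mm² = 205000 / 0.1924 = 1065488.6 mm.
Print-move time: 1065488.6 / 101 → 10549.4 s.
Layer count = ceil(111 / 0.26) = 427.
Z-hop total: 427 × 2.5 → 1067.5 s.
Altogether 10549.4 + 1067.5 = 11616.9 s, i.e. 3.23 hours.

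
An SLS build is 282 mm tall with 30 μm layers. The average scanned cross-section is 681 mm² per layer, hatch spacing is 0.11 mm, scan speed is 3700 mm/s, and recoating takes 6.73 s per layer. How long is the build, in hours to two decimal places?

Number of layers: 282 / 0.03 → 9400 (rounded up).
Per-layer scan distance: 681 / 0.11 → 6190.9 mm.
Laser time per layer = 6190.9 / 3700 = 1.6732 s.
Per-layer time: 1.6732 + 6.73 → 8.4032 s.
Total: 9400 × 8.4032 s = 78990.08 s → 21.94 hours.

21.94 hours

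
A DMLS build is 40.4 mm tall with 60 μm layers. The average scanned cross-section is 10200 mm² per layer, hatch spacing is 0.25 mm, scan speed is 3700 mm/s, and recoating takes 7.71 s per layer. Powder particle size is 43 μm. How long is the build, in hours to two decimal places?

3.51 hours

Number of layers: 40.4 / 0.06 → 674 (rounded up).
Per-layer scan distance = 10200 / 0.25 = 40800 mm.
Laser time per layer = 40800 / 3700, so 11.027 s.
Time per layer = 11.027 + 7.71, so 18.737 s.
Build time = 674 × 18.737 = 12628.738 s = 3.51 hours.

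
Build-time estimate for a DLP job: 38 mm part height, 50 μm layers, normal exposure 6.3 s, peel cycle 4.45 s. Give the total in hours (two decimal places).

2.27 hours

Layers = ⌈38/0.05⌉ = 760.
Cycle time = 6.3 + 4.45, so 10.75 s.
Total = 760 × 10.75 = 8170 s = 2.27 hours.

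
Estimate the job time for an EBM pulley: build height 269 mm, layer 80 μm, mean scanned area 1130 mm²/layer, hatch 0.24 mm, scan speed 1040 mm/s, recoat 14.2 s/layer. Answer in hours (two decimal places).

17.49 hours

Layer count = ceil(269 / 0.08) = 3363.
Per-layer scan distance: 1130 / 0.24 → 4708.3 mm.
Scan time per layer: 4708.3 / 1040 → 4.5272 s.
Time per layer = 4.5272 + 14.2 = 18.7272 s.
Total: 3363 × 18.7272 s = 62979.5736 s → 17.49 hours.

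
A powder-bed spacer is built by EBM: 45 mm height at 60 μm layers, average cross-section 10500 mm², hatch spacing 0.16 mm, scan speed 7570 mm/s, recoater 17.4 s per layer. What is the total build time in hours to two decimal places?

5.43 hours

Layers = ⌈45/0.06⌉ = 750.
Hatch length per layer = 10500 / 0.16 = 65625 mm.
Scan time per layer = 65625 / 7570 = 8.6691 s.
Layer cycle: 8.6691 + 17.4 → 26.0691 s.
750 layers × 26.0691 s/layer = 19551.825 s, i.e. 5.43 hours.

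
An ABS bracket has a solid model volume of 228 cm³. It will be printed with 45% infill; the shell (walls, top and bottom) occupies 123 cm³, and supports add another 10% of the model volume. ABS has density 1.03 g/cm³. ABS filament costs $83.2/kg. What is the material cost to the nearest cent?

$16.54

Infill region = 228 − 123 = 105 cm³.
Infill volume = 0.45 × 105, so 47.25 cm³.
Support = 0.10 × 228 = 22.8 cm³.
Deposited volume = 123 + 47.25 + 22.8, so 193.05 cm³.
Mass: 193.05 × 1.03 → 198.8415 g.
Cost = 198.8415 g / 1000 × $83.2/kg = $16.54.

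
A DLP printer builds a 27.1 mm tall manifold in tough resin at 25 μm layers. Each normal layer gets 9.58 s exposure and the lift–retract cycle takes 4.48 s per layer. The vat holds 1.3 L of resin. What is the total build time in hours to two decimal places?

Layer count = ceil(27.1 / 0.025) = 1084.
Cycle time = 9.58 + 4.48 = 14.06 s.
Total = 1084 × 14.06 = 15241.04 s = 4.23 hours.

4.23 hours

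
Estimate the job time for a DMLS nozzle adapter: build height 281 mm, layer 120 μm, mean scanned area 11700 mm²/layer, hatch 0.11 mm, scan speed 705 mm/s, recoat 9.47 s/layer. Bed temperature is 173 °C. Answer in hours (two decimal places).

104.31 hours

Layers = ⌈281/0.12⌉ = 2342.
Hatch length per layer = 11700 / 0.11, so 106363.6 mm.
Per-layer scan time = 106363.6 / 705 = 150.8704 s.
Layer cycle = 150.8704 + 9.47 = 160.3404 s.
Total: 2342 × 160.3404 s = 375517.2168 s → 104.31 hours.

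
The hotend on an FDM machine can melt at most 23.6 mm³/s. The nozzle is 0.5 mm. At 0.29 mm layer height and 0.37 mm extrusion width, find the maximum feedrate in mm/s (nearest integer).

Extrusion cross-section = 0.29 × 0.37 = 0.1073 mm².
Max speed = 23.6 / 0.1073 = 219.94 ≈ 220 mm/s.

220 mm/s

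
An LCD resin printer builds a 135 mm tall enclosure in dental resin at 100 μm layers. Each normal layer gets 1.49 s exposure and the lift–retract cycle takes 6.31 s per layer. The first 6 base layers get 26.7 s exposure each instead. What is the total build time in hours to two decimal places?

Layer count = ceil(135 / 0.1) = 1350.
Burn-in layers = 6 × (26.7 + 6.31) = 198.06 s.
Normal layers: 1344 × (1.49 + 6.31) → 10483.2 s.
Sum: 198.06 + 10483.2 = 10681.26 s → 2.97 hours.

2.97 hours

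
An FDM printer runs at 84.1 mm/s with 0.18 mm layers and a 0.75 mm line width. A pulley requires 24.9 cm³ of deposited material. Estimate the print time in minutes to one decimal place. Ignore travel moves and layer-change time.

Line area = 0.18 × 0.75 = 0.135 mm².
Path length: 24900 mm³ / 0.135 mm² → 184444.4 mm.
Time extruding = 184444.4 / 84.1, so 2193.2 s.
That's 2193.2 s → 36.6 minutes.

36.6 minutes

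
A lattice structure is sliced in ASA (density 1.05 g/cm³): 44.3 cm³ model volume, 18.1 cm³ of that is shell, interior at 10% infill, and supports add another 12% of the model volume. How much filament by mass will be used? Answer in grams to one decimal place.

27.3 g

Infill region = 44.3 − 18.1, so 26.2 cm³.
Infill volume = 0.10 × 26.2, so 2.62 cm³.
Support = 0.12 × 44.3, so 5.316 cm³.
Total extruded = 18.1 + 2.62 + 5.316, so 26.036 cm³.
Mass = 26.036 × 1.05 = 27.3378 g.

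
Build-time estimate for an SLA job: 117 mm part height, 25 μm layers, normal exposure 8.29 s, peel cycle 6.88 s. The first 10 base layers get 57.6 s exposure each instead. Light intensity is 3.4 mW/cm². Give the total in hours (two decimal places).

19.86 hours

Layer count = ceil(117 / 0.025) = 4680.
Base layers = 10 × (57.6 + 6.88) = 644.8 s.
Remaining layers: 4670 × (8.29 + 6.88) → 70843.9 s.
Sum: 644.8 + 70843.9 = 71488.7 s → 19.86 hours.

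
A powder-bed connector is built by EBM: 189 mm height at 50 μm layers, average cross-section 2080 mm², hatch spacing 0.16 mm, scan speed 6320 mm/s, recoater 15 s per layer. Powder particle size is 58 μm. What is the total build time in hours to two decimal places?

17.91 hours

Layer count = ceil(189 / 0.05) = 3780.
Hatch length per layer = 2080 / 0.16 = 13000 mm.
Scan time per layer = 13000 / 6320 = 2.057 s.
Per-layer time: 2.057 + 15 → 17.057 s.
Build time = 3780 × 17.057 = 64475.46 s = 17.91 hours.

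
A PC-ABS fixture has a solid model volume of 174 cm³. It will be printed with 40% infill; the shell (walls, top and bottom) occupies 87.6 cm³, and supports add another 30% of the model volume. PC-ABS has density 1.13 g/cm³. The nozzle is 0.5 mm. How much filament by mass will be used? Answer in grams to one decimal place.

Infill region = 174 − 87.6 = 86.4 cm³.
Deposited infill = 0.40 × 86.4 = 34.56 cm³.
Support: 0.30 × 174 → 52.2 cm³.
Total extruded = 87.6 + 34.56 + 52.2, so 174.36 cm³.
Mass: 174.36 × 1.13 → 197.0268 g.

197.0 g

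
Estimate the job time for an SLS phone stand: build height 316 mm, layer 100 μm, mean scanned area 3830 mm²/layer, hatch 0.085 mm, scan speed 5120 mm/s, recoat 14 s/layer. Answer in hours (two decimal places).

20.01 hours

Layer count = ceil(316 / 0.1) = 3160.
Per-layer scan distance = 3830 / 0.085, so 45058.8 mm.
Laser time per layer = 45058.8 / 5120, so 8.8005 s.
Layer cycle: 8.8005 + 14 → 22.8005 s.
Build time = 3160 × 22.8005 = 72049.58 s = 20.01 hours.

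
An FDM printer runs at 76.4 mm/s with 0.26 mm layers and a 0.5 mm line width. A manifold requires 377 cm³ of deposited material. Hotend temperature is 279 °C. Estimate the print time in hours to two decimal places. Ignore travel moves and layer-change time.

10.54 hours

Extrusion cross-section = 0.26 × 0.5, so 0.13 mm².
Toolpath length = 377 cm³ / 0.13 mm² = 377000 / 0.13 = 2900000 mm.
Extrusion time = 2900000 / 76.4 = 37958.1 s.
Converting: 37958.1 s = 10.54 hours.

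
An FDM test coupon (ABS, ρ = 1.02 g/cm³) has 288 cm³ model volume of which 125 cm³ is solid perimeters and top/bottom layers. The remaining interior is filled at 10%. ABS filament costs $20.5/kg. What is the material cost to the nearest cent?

$2.95

Volume inside the shell = 288 − 125 = 163 cm³.
Deposited infill = 0.10 × 163 = 16.3 cm³.
Total printed volume: 125 + 16.3 → 141.3 cm³.
Mass = 141.3 × 1.02, so 144.126 g.
Cost = 144.126 g / 1000 × $20.5/kg = $2.95.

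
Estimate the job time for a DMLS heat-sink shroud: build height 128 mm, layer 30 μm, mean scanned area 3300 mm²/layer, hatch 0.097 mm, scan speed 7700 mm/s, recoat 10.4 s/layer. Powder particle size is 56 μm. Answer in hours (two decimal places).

Number of layers: 128 / 0.03 → 4267 (rounded up).
Scan path per layer = 3300 / 0.097 = 34020.6 mm.
Laser time per layer = 34020.6 / 7700, so 4.4183 s.
Time per layer = 4.4183 + 10.4 = 14.8183 s.
Build time = 4267 × 14.8183 = 63229.6861 s = 17.56 hours.

17.56 hours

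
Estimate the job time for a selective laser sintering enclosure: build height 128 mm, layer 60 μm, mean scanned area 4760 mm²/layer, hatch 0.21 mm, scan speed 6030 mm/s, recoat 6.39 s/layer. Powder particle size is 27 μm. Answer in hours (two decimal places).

6.02 hours

Layers = ⌈128/0.06⌉ = 2134.
Hatch length per layer = 4760 / 0.21 = 22666.7 mm.
Scan time per layer = 22666.7 / 6030, so 3.759 s.
Layer cycle = 3.759 + 6.39 = 10.149 s.
Total: 2134 × 10.149 s = 21657.966 s → 6.02 hours.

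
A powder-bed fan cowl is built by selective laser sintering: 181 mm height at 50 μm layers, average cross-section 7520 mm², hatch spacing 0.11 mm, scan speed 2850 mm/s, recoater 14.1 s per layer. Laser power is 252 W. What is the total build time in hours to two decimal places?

38.30 hours

Number of layers: 181 / 0.05 → 3620 (rounded up).
Per-layer scan distance = 7520 / 0.11, so 68363.6 mm.
Laser time per layer: 68363.6 / 2850 → 23.9872 s.
Per-layer time = 23.9872 + 14.1 = 38.0872 s.
3620 layers × 38.0872 s/layer = 137875.664 s, i.e. 38.30 hours.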